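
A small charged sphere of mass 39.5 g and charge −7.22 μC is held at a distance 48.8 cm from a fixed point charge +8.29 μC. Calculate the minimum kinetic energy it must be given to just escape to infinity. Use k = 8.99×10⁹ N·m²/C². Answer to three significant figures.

1.10 J

To just escape, total mechanical energy must reach zero at infinity: ½mv²_min + U = 0, so ½mv²_min = −U = |kQq|/r.
|U| = |kQq|/r = (8.99×10⁹ N·m²/C²)(8.29×10⁻⁶)(7.22×10⁻⁶)/(0.488) = 1.10 J.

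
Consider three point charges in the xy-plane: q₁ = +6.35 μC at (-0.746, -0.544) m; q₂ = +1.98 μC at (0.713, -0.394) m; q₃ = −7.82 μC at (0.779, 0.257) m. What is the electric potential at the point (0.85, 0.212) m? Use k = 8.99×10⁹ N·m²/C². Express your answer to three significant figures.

-7.75×10⁵ V

The total potential is the scalar sum of each charge's contribution, V = Σ kqᵢ/rᵢ.
Distances from the field point to each charge: r₁ = 1.77 m, r₂ = 0.621 m, r₃ = 0.0841 m.
V = k[(6.35×10⁻⁶)/(1.77) + (1.98×10⁻⁶)/(0.621) + (-7.82×10⁻⁶)/(0.0841)] = -7.75×10⁵ V.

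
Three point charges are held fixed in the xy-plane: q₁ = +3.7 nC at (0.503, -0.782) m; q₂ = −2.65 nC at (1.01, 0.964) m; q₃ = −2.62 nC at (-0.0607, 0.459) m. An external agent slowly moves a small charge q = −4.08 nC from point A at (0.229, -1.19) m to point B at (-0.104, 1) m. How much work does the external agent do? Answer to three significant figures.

For quasistatic motion the external work equals the change in potential energy: W_ext = qΔV = q(V_B − V_A).
At A: distances to the source charges are 0.491 m, 2.29 m, 1.67 m; V_A = Σ kqᵢ/rᵢ = 43.2 V.
At B: distances to the source charges are 1.88 m, 1.11 m, 0.543 m; V_B = Σ kqᵢ/rᵢ = -47.1 V.
ΔV = V_B − V_A = -90.3 V.
W_ext = qΔV = (-4.08×10⁻⁹ C)(-90.3 V) = 3.69×10⁻⁷ J.

3.69×10⁻⁷ J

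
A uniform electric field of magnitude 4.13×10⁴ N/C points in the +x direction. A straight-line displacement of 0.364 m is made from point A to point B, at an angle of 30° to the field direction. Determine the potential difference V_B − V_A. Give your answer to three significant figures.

-1.30×10⁴ V

Only the component of displacement along E changes the potential: ΔV = −E·d·cosθ.
ΔV = −(4.13×10⁴ V/m)(0.364 m)cos30° = -1.30×10⁴ V.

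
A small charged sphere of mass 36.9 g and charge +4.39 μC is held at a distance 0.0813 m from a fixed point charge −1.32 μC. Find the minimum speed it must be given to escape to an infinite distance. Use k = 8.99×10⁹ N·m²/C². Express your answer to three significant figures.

5.89 m/s

To just escape, total mechanical energy must reach zero at infinity: ½mv²_min + U = 0, so ½mv²_min = −U = |kQq|/r.
|U| = |kQq|/r = (8.99×10⁹ N·m²/C²)(1.32×10⁻⁶)(4.39×10⁻⁶)/(0.0813) = 0.641 J.
v_min = √(2|U|/m) = √(2·0.641/0.0369) = 5.89 m/s.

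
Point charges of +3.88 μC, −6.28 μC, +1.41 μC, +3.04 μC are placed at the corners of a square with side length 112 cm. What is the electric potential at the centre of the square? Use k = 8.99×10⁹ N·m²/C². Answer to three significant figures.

2.33×10⁴ V

Electric potential is a scalar, so the contributions from each charge add algebraically: V = Σ kqᵢ/rᵢ.
The distance from each corner to the centre is a√2/2 = 0.792 m.
V = k[(3.88×10⁻⁶)/(0.792) + (-6.28×10⁻⁶)/(0.792) + (1.41×10⁻⁶)/(0.792) + (3.04×10⁻⁶)/(0.792)] = 2.33×10⁴ V.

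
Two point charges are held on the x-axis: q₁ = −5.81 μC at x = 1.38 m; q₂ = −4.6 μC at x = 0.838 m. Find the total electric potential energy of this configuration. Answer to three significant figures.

The assembly work is the sum of pairwise potential energies, U = Σ_{i<j} kqᵢqⱼ/rᵢⱼ.
Pair separations: r₁₂ = 0.542 m.
U = (0.443) = 0.443 J.

0.443 J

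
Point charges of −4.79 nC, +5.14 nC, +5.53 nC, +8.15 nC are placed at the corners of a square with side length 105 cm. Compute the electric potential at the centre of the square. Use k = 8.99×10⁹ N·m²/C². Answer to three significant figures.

170 V

The total potential is the scalar sum of each charge's contribution, V = Σ kqᵢ/rᵢ.
The distance from each corner to the centre is a√2/2 = 0.742 m.
V = k[(-4.79×10⁻⁹)/(0.742) + (5.14×10⁻⁹)/(0.742) + (5.53×10⁻⁹)/(0.742) + (8.15×10⁻⁹)/(0.742)] = 170 V.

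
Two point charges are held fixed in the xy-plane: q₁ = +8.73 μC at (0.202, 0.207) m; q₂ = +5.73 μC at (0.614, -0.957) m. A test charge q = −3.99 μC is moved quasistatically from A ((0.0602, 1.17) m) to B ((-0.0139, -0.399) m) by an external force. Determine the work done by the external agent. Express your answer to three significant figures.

For quasistatic motion the external work equals the change in potential energy: W_ext = qΔV = q(V_B − V_A).
At A: distances to the source charges are 0.973 m, 2.20 m; V_A = Σ kqᵢ/rᵢ = 1.04×10⁵ V.
At B: distances to the source charges are 0.643 m, 0.840 m; V_B = Σ kqᵢ/rᵢ = 1.83×10⁵ V.
ΔV = V_B − V_A = 7.93×10⁴ V.
W_ext = qΔV = (-3.99×10⁻⁶ C)(7.93×10⁴ V) = -0.316 J.

-0.316 J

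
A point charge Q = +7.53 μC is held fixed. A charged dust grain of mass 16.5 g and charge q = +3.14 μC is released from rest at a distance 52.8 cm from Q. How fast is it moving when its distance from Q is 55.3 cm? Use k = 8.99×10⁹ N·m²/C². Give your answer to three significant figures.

Only the electrostatic force acts, so mechanical energy is conserved: ½mv² = U₁ − U₂ = kQq(1/r₁ − 1/r₂).
U₁ − U₂ = (8.99×10⁹ N·m²/C²)(7.53×10⁻⁶ C)(3.14×10⁻⁶ C)(1/0.528 − 1/0.553) = 0.0182 J.
v = √(2·0.0182/0.0165) = 1.49 m/s.

1.49 m/s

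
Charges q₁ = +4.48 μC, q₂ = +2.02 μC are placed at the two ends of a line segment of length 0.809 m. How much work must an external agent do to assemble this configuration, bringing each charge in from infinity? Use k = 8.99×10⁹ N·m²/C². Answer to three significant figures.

The work to assemble the configuration equals its total potential energy, U = Σ kqᵢqⱼ/rᵢⱼ over all pairs.
The separation is r = 0.809 m.
U = (0.101) = 0.101 J.

0.101 J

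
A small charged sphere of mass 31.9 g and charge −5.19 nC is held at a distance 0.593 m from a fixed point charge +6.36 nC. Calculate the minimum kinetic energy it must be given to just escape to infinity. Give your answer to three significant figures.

5.00×10⁻⁷ J

To just escape, total mechanical energy must reach zero at infinity: ½mv²_min + U = 0, so ½mv²_min = −U = |kQq|/r.
|U| = |kQq|/r = (8.99×10⁹ N·m²/C²)(6.36×10⁻⁹)(5.19×10⁻⁹)/(0.593) = 5.00×10⁻⁷ J.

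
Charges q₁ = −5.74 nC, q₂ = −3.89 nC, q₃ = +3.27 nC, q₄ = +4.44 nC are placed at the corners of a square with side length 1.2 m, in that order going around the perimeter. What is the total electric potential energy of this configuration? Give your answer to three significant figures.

-2.01×10⁻⁷ J

The work to assemble the configuration equals its total potential energy, U = Σ kqᵢqⱼ/rᵢⱼ over all pairs.
The four side pairs have separation 1.20 m and the two diagonal pairs 1.70 m.
Summing all 6 pair terms gives U = -2.01×10⁻⁷ J.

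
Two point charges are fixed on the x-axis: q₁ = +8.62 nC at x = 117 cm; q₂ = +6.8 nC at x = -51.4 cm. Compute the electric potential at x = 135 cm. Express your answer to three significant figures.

Electric potential is a scalar, so the contributions from each charge add algebraically: V = Σ kqᵢ/rᵢ.
Distances from the field point to each charge: r₁ = 0.180 m, r₂ = 1.86 m.
V = k[(8.62×10⁻⁹)/(0.180) + (6.80×10⁻⁹)/(1.86)] = 463 V.

463 V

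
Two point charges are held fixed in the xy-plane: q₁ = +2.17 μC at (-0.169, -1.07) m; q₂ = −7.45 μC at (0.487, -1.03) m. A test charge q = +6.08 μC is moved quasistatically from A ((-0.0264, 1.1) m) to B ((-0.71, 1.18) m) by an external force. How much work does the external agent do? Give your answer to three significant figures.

0.0206 J

For quasistatic motion the external work equals the change in potential energy: W_ext = qΔV = q(V_B − V_A).
At A: distances to the source charges are 2.17 m, 2.19 m; V_A = Σ kqᵢ/rᵢ = -2.16×10⁴ V.
At B: distances to the source charges are 2.31 m, 2.51 m; V_B = Σ kqᵢ/rᵢ = -1.82×10⁴ V.
ΔV = V_B − V_A = 3380 V.
W_ext = qΔV = (6.08×10⁻⁶ C)(3380 V) = 0.0206 J.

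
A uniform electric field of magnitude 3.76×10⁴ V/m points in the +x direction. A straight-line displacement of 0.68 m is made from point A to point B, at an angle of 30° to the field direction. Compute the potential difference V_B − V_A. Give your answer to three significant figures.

-2.21×10⁴ V

Only the component of displacement along E changes the potential: ΔV = −E·d·cosθ.
ΔV = −(3.76×10⁴ V/m)(0.680 m)cos30° = -2.21×10⁴ V.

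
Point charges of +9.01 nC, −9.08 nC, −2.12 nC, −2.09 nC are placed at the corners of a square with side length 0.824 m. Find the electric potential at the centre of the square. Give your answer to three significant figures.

-66.0 V

The total potential is the scalar sum of each charge's contribution, V = Σ kqᵢ/rᵢ.
The distance from each corner to the centre is a√2/2 = 0.583 m.
V = k[(9.01×10⁻⁹)/(0.583) + (-9.08×10⁻⁹)/(0.583) + (-2.12×10⁻⁹)/(0.583) + (-2.09×10⁻⁹)/(0.583)] = -66.0 V.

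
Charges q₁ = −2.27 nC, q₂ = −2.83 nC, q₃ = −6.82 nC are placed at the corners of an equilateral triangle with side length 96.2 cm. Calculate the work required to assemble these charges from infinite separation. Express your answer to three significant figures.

3.85×10⁻⁷ J

The work to assemble the configuration equals its total potential energy, U = Σ kqᵢqⱼ/rᵢⱼ over all pairs.
All three pair separations equal the side length, 0.962 m.
U = (6.00×10⁻⁸) + (1.45×10⁻⁷) + (1.80×10⁻⁷) = 3.85×10⁻⁷ J.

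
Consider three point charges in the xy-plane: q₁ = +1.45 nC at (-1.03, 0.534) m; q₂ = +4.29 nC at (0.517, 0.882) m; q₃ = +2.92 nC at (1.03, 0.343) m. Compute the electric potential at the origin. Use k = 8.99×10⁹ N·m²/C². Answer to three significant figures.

73.1 V

The total potential is the scalar sum of each charge's contribution, V = Σ kqᵢ/rᵢ.
Distances from the field point to each charge: r₁ = 1.16 m, r₂ = 1.02 m, r₃ = 1.09 m.
V = k[(1.45×10⁻⁹)/(1.16) + (4.29×10⁻⁹)/(1.02) + (2.92×10⁻⁹)/(1.09)] = 73.1 V.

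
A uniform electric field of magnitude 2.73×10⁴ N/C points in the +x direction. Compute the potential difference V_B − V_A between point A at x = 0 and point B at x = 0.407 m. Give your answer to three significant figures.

In a uniform field, potential decreases in the direction of E: V_B − V_A = −E·Δx.
V_B − V_A = −(2.73×10⁴ V/m)(0.407 m) = -1.11×10⁴ V.

-1.11×10⁴ V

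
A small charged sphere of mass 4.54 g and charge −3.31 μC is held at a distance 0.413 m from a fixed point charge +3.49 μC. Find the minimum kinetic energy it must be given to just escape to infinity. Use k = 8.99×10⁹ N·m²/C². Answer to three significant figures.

To just escape, total mechanical energy must reach zero at infinity: ½mv²_min + U = 0, so ½mv²_min = −U = |kQq|/r.
|U| = |kQq|/r = (8.99×10⁹ N·m²/C²)(3.49×10⁻⁶)(3.31×10⁻⁶)/(0.413) = 0.251 J.

0.251 J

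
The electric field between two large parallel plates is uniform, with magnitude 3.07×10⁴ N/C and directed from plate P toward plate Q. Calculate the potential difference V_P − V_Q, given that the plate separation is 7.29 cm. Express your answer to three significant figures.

2240 V

In a uniform field, potential decreases in the direction of E: ΔV = −E·d for a displacement d parallel to E.
Going from Q to P is a displacement of 7.29 cm opposite to the field, so V_P − V_Q = +Ed = 2240 V.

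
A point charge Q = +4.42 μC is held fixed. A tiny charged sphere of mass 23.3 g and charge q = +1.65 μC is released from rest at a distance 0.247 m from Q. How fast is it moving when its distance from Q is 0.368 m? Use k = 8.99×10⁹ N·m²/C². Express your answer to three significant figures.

Only the electrostatic force acts, so mechanical energy is conserved: ½mv² = U₁ − U₂ = kQq(1/r₁ − 1/r₂).
U₁ − U₂ = (8.99×10⁹ N·m²/C²)(4.42×10⁻⁶ C)(1.65×10⁻⁶ C)(1/0.247 − 1/0.368) = 0.0873 J.
v = √(2·0.0873/0.0233) = 2.74 m/s.

2.74 m/s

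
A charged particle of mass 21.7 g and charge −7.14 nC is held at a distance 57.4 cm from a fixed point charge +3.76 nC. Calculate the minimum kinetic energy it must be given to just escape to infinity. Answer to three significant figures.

4.20×10⁻⁷ J

To just escape, total mechanical energy must reach zero at infinity: ½mv²_min + U = 0, so ½mv²_min = −U = |kQq|/r.
|U| = |kQq|/r = (8.99×10⁹ N·m²/C²)(3.76×10⁻⁹)(7.14×10⁻⁹)/(0.574) = 4.20×10⁻⁷ J.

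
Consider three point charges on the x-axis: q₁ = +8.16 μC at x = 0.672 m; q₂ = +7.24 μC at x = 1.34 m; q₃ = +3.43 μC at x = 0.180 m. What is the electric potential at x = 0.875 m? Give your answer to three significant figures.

Electric potential is a scalar, so the contributions from each charge add algebraically: V = Σ kqᵢ/rᵢ.
Distances from the field point to each charge: r₁ = 0.203 m, r₂ = 0.465 m, r₃ = 0.695 m.
V = k[(8.16×10⁻⁶)/(0.203) + (7.24×10⁻⁶)/(0.465) + (3.43×10⁻⁶)/(0.695)] = 5.46×10⁵ V.

5.46×10⁵ V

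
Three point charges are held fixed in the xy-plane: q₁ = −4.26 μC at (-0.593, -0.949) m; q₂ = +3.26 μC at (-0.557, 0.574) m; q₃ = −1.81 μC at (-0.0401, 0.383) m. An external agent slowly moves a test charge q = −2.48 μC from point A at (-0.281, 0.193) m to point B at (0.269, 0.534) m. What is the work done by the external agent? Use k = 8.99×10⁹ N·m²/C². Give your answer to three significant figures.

0.0275 J

For quasistatic motion the external work equals the change in potential energy: W_ext = qΔV = q(V_B − V_A).
At A: distances to the source charges are 1.18 m, 0.470 m, 0.307 m; V_A = Σ kqᵢ/rᵢ = -2.31×10⁴ V.
At B: distances to the source charges are 1.72 m, 0.827 m, 0.344 m; V_B = Σ kqᵢ/rᵢ = -3.42×10⁴ V.
ΔV = V_B − V_A = -1.11×10⁴ V.
W_ext = qΔV = (-2.48×10⁻⁶ C)(-1.11×10⁴ V) = 0.0275 J.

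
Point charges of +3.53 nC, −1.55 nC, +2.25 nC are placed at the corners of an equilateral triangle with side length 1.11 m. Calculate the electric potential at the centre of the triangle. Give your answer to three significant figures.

59.3 V

The total potential is the scalar sum of each charge's contribution, V = Σ kqᵢ/rᵢ.
The distance from each vertex to the centroid is a/√3 = 0.641 m.
V = k[(3.53×10⁻⁹)/(0.641) + (-1.55×10⁻⁹)/(0.641) + (2.25×10⁻⁹)/(0.641)] = 59.3 V.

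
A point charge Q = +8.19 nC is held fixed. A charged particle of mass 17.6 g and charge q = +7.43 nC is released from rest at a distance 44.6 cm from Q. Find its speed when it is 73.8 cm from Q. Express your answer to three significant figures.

7.43×10⁻³ m/s

Only the electrostatic force acts, so mechanical energy is conserved: ½mv² = U₁ − U₂ = kQq(1/r₁ − 1/r₂).
U₁ − U₂ = (8.99×10⁹ N·m²/C²)(8.19×10⁻⁹ C)(7.43×10⁻⁹ C)(1/0.446 − 1/0.738) = 4.85×10⁻⁷ J.
v = √(2·4.85×10⁻⁷/0.0176) = 7.43×10⁻³ m/s.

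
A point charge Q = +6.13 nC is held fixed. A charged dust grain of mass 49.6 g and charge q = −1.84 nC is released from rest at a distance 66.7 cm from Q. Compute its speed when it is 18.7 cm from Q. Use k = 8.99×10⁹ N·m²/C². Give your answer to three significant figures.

3.97×10⁻³ m/s

Only the electrostatic force acts, so mechanical energy is conserved: ½mv² = U₁ − U₂ = kQq(1/r₁ − 1/r₂).
U₁ − U₂ = (8.99×10⁹ N·m²/C²)(6.13×10⁻⁹ C)(-1.84×10⁻⁹ C)(1/0.667 − 1/0.187) = 3.90×10⁻⁷ J.
v = √(2·3.90×10⁻⁷/0.0496) = 3.97×10⁻³ m/s.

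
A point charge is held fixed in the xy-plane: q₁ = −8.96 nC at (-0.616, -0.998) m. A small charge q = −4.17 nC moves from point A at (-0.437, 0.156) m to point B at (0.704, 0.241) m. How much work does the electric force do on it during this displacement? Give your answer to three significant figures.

The work done by the electric force is W_field = −ΔU = −q(V_B − V_A) = q(V_A − V_B).
At A: distance to the source charge is 1.17 m; V_A = kq₁/r = -69.0 V.
At B: distance to the source charge is 1.81 m; V_B = kq₁/r = -44.5 V.
ΔV = V_B − V_A = 24.5 V.
W_field = −qΔV = −(-4.17×10⁻⁹ C)(24.5 V) = 1.02×10⁻⁷ J.

1.02×10⁻⁷ J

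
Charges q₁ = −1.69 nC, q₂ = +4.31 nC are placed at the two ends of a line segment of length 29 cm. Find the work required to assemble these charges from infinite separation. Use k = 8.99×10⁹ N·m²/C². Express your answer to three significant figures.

-2.26×10⁻⁷ J

The assembly work is the sum of pairwise potential energies, U = Σ_{i<j} kqᵢqⱼ/rᵢⱼ.
The separation is r = 0.290 m.
U = (-2.26×10⁻⁷) = -2.26×10⁻⁷ J.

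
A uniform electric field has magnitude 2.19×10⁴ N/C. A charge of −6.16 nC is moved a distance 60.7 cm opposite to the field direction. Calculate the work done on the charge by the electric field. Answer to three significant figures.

The potential change for a displacement 60.7 cm opposite to the field direction is ΔV = +Ed = 1.33×10⁴ V.
W_field = −qΔV = 8.19×10⁻⁵ J.

8.19×10⁻⁵ J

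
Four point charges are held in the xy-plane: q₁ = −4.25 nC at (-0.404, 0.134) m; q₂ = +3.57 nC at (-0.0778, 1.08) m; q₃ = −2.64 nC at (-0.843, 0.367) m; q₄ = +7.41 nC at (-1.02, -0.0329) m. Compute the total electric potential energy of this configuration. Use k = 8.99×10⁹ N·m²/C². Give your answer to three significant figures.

The assembly work is the sum of pairwise potential energies, U = Σ_{i<j} kqᵢqⱼ/rᵢⱼ.
Pair separations: r₁₂ = 1.00 m, r₁₃ = 0.497 m, r₁₄ = 0.638 m, r₂₃ = 1.05 m, r₂₄ = 1.46 m, r₃₄ = 0.437 m.
Summing all 6 pair terms gives U = -6.97×10⁻⁷ J.

-6.97×10⁻⁷ J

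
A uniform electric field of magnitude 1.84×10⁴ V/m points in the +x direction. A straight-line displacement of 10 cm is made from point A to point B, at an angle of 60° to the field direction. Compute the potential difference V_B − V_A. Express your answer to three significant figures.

-920 V

Only the component of displacement along E changes the potential: ΔV = −E·d·cosθ.
ΔV = −(1.84×10⁴ V/m)(0.100 m)cos60° = -920 V.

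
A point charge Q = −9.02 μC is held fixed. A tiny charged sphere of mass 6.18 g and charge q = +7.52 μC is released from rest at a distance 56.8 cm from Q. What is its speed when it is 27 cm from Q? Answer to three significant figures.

19.6 m/s

Only the electrostatic force acts, so mechanical energy is conserved: ½mv² = U₁ − U₂ = kQq(1/r₁ − 1/r₂).
U₁ − U₂ = (8.99×10⁹ N·m²/C²)(-9.02×10⁻⁶ C)(7.52×10⁻⁶ C)(1/0.568 − 1/0.270) = 1.18 J.
v = √(2·1.18/6.18×10⁻³) = 19.6 m/s.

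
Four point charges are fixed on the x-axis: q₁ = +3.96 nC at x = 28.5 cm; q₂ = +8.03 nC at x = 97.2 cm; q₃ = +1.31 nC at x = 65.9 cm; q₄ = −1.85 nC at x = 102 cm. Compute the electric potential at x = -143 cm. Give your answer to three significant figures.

49.7 V

The total potential is the scalar sum of each charge's contribution, V = Σ kqᵢ/rᵢ.
Distances from the field point to each charge: r₁ = 1.71 m, r₂ = 2.40 m, r₃ = 2.09 m, r₄ = 2.45 m.
V = k[(3.96×10⁻⁹)/(1.71) + (8.03×10⁻⁹)/(2.40) + (1.31×10⁻⁹)/(2.09) + (-1.85×10⁻⁹)/(2.45)] = 49.7 V.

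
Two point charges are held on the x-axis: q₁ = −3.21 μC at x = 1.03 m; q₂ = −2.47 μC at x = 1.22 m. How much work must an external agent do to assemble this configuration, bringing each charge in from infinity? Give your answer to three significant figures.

0.375 J

The work to assemble the configuration equals its total potential energy, U = Σ kqᵢqⱼ/rᵢⱼ over all pairs.
Pair separations: r₁₂ = 0.190 m.
U = (0.375) = 0.375 J.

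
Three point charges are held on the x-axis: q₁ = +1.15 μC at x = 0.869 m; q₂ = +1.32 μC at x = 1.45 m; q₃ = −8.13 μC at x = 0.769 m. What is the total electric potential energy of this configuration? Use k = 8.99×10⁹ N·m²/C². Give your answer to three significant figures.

The work to assemble the configuration equals its total potential energy, U = Σ kqᵢqⱼ/rᵢⱼ over all pairs.
Pair separations: r₁₂ = 0.581 m, r₁₃ = 0.100 m, r₂₃ = 0.681 m.
U = (0.0235) + (-0.841) + (-0.142) = -0.959 J.

-0.959 J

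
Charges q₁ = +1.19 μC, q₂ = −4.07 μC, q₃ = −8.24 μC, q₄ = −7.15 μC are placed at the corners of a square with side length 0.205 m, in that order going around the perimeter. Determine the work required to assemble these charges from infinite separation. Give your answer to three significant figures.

The work to assemble the configuration equals its total potential energy, U = Σ kqᵢqⱼ/rᵢⱼ over all pairs.
The four side pairs have separation 0.205 m and the two diagonal pairs 0.290 m.
Summing all 6 pair terms gives U = 4.07 J.

4.07 J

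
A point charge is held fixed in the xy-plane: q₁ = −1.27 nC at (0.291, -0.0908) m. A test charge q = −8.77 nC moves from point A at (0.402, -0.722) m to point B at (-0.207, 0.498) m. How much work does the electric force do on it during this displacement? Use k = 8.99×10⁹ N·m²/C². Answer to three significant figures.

2.64×10⁻⁸ J

The work done by the electric force is W_field = −ΔU = −q(V_B − V_A) = q(V_A − V_B).
At A: distance to the source charge is 0.641 m; V_A = kq₁/r = -17.8 V.
At B: distance to the source charge is 0.771 m; V_B = kq₁/r = -14.8 V.
ΔV = V_B − V_A = 3.01 V.
W_field = −qΔV = −(-8.77×10⁻⁹ C)(3.01 V) = 2.64×10⁻⁸ J.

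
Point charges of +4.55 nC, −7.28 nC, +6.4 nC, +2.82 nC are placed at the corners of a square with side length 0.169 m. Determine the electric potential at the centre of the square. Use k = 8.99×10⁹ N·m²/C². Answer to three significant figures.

488 V

The total potential is the scalar sum of each charge's contribution, V = Σ kqᵢ/rᵢ.
The distance from each corner to the centre is a√2/2 = 0.120 m.
V = k[(4.55×10⁻⁹)/(0.120) + (-7.28×10⁻⁹)/(0.120) + (6.40×10⁻⁹)/(0.120) + (2.82×10⁻⁹)/(0.120)] = 488 V.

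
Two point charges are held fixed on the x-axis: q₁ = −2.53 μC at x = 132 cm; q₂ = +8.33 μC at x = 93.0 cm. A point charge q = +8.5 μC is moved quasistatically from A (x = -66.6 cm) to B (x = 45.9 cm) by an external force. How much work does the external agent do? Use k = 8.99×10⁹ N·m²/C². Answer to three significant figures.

0.825 J

For quasistatic motion the external work equals the change in potential energy: W_ext = qΔV = q(V_B − V_A).
At A: distances to the source charges are 1.99 m, 1.60 m; V_A = Σ kqᵢ/rᵢ = 3.55×10⁴ V.
At B: distances to the source charges are 0.861 m, 0.471 m; V_B = Σ kqᵢ/rᵢ = 1.33×10⁵ V.
ΔV = V_B − V_A = 9.71×10⁴ V.
W_ext = qΔV = (8.50×10⁻⁶ C)(9.71×10⁴ V) = 0.825 J.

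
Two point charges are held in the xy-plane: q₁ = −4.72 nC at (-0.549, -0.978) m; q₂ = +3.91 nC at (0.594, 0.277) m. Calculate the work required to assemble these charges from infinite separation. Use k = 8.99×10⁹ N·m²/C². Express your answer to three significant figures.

-9.77×10⁻⁸ J

The assembly work is the sum of pairwise potential energies, U = Σ_{i<j} kqᵢqⱼ/rᵢⱼ.
Pair separations: r₁₂ = 1.70 m.
U = (-9.77×10⁻⁸) = -9.77×10⁻⁸ J.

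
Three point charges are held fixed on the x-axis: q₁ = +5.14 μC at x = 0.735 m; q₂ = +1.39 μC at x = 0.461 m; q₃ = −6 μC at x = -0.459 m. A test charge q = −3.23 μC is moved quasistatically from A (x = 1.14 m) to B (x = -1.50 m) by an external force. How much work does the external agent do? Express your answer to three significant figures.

0.399 J

For quasistatic motion the external work equals the change in potential energy: W_ext = qΔV = q(V_B − V_A).
At A: distances to the source charges are 0.405 m, 0.679 m, 1.60 m; V_A = Σ kqᵢ/rᵢ = 9.88×10⁴ V.
At B: distances to the source charges are 2.23 m, 1.96 m, 1.04 m; V_B = Σ kqᵢ/rᵢ = -2.48×10⁴ V.
ΔV = V_B − V_A = -1.24×10⁵ V.
W_ext = qΔV = (-3.23×10⁻⁶ C)(-1.24×10⁵ V) = 0.399 J.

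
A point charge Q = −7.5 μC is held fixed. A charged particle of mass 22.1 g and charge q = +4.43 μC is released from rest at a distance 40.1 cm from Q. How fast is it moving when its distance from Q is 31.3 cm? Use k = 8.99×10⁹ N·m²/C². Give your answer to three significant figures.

4.35 m/s

Only the electrostatic force acts, so mechanical energy is conserved: ½mv² = U₁ − U₂ = kQq(1/r₁ − 1/r₂).
U₁ − U₂ = (8.99×10⁹ N·m²/C²)(-7.50×10⁻⁶ C)(4.43×10⁻⁶ C)(1/0.401 − 1/0.313) = 0.209 J.
v = √(2·0.209/0.0221) = 4.35 m/s.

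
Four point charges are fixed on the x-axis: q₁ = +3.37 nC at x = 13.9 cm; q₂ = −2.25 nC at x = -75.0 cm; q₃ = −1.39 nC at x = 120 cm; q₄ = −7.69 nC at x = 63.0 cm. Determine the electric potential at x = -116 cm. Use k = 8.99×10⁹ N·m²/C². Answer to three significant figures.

-69.9 V

Electric potential is a scalar, so the contributions from each charge add algebraically: V = Σ kqᵢ/rᵢ.
Distances from the field point to each charge: r₁ = 1.30 m, r₂ = 0.410 m, r₃ = 2.36 m, r₄ = 1.79 m.
V = k[(3.37×10⁻⁹)/(1.30) + (-2.25×10⁻⁹)/(0.410) + (-1.39×10⁻⁹)/(2.36) + (-7.69×10⁻⁹)/(1.79)] = -69.9 V.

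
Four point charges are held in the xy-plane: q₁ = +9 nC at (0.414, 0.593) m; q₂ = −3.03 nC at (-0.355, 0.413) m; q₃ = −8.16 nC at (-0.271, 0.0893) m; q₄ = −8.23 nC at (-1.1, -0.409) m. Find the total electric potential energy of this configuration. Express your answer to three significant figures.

The assembly work is the sum of pairwise potential energies, U = Σ_{i<j} kqᵢqⱼ/rᵢⱼ.
Pair separations: r₁₂ = 0.790 m, r₁₃ = 0.850 m, r₁₄ = 1.82 m, r₂₃ = 0.334 m, r₂₄ = 1.11 m, r₃₄ = 0.967 m.
Summing all 6 pair terms gives U = 3.72×10⁻⁸ J.

3.72×10⁻⁸ J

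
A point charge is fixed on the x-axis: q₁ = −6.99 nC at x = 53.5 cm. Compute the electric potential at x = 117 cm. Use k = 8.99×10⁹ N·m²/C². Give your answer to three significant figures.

The total potential is the scalar sum of each charge's contribution, V = Σ kqᵢ/rᵢ.
V = k[(-6.99×10⁻⁹)/(0.635)] = -99.0 V.

-99.0 V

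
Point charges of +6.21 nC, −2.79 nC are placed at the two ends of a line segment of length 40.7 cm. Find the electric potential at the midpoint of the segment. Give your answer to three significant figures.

The total potential is the scalar sum of each charge's contribution, V = Σ kqᵢ/rᵢ.
Each charge is 0.204 m from the midpoint.
V = k[(6.21×10⁻⁹)/(0.204) + (-2.79×10⁻⁹)/(0.204)] = 151 V.

151 V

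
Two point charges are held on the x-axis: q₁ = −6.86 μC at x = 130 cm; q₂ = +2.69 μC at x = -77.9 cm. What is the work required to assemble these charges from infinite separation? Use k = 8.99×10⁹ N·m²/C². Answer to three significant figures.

The work to assemble the configuration equals its total potential energy, U = Σ kqᵢqⱼ/rᵢⱼ over all pairs.
Pair separations: r₁₂ = 2.08 m.
U = (-0.0798) = -0.0798 J.

-0.0798 J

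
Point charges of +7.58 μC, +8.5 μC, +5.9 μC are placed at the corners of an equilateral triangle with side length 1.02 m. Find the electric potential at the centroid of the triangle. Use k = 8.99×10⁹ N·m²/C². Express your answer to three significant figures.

3.36×10⁵ V

The total potential is the scalar sum of each charge's contribution, V = Σ kqᵢ/rᵢ.
The distance from each vertex to the centroid is a/√3 = 0.589 m.
V = k[(7.58×10⁻⁶)/(0.589) + (8.50×10⁻⁶)/(0.589) + (5.90×10⁻⁶)/(0.589)] = 3.36×10⁵ V.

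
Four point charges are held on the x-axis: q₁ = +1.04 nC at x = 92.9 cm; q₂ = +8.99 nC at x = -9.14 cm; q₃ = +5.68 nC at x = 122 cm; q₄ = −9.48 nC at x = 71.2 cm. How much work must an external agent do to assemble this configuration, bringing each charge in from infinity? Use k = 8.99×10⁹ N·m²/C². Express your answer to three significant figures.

The work to assemble the configuration equals its total potential energy, U = Σ kqᵢqⱼ/rᵢⱼ over all pairs.
Pair separations: r₁₂ = 1.02 m, r₁₃ = 0.291 m, r₁₄ = 0.217 m, r₂₃ = 1.31 m, r₂₄ = 0.803 m, r₃₄ = 0.508 m.
Summing all 6 pair terms gives U = -1.70×10⁻⁶ J.

-1.70×10⁻⁶ J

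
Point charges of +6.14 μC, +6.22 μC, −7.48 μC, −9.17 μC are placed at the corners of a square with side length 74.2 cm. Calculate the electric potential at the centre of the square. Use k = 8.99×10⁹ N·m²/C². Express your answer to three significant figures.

-7.35×10⁴ V

Electric potential is a scalar, so the contributions from each charge add algebraically: V = Σ kqᵢ/rᵢ.
The distance from each corner to the centre is a√2/2 = 0.525 m.
V = k[(6.14×10⁻⁶)/(0.525) + (6.22×10⁻⁶)/(0.525) + (-7.48×10⁻⁶)/(0.525) + (-9.17×10⁻⁶)/(0.525)] = -7.35×10⁴ V.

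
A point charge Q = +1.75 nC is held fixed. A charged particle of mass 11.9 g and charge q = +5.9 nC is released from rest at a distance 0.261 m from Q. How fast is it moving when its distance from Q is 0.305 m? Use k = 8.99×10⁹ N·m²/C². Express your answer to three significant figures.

Only the electrostatic force acts, so mechanical energy is conserved: ½mv² = U₁ − U₂ = kQq(1/r₁ − 1/r₂).
U₁ − U₂ = (8.99×10⁹ N·m²/C²)(1.75×10⁻⁹ C)(5.90×10⁻⁹ C)(1/0.261 − 1/0.305) = 5.13×10⁻⁸ J.
v = √(2·5.13×10⁻⁸/0.0119) = 2.94×10⁻³ m/s.

2.94×10⁻³ m/s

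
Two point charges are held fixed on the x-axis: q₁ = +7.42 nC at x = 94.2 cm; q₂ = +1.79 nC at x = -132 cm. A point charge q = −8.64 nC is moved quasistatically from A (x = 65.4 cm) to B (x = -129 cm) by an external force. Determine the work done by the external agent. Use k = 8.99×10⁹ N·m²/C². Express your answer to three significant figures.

-2.82×10⁻⁶ J

For quasistatic motion the external work equals the change in potential energy: W_ext = qΔV = q(V_B − V_A).
At A: distances to the source charges are 0.288 m, 1.97 m; V_A = Σ kqᵢ/rᵢ = 240 V.
At B: distances to the source charges are 2.23 m, 0.0300 m; V_B = Σ kqᵢ/rᵢ = 566 V.
ΔV = V_B − V_A = 327 V.
W_ext = qΔV = (-8.64×10⁻⁹ C)(327 V) = -2.82×10⁻⁶ J.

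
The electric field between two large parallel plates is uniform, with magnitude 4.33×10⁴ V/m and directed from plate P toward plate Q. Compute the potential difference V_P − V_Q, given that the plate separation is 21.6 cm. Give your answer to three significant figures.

9350 V

In a uniform field, potential decreases in the direction of E: ΔV = −E·d for a displacement d parallel to E.
Going from Q to P is a displacement of 21.6 cm opposite to the field, so V_P − V_Q = +Ed = 9350 V.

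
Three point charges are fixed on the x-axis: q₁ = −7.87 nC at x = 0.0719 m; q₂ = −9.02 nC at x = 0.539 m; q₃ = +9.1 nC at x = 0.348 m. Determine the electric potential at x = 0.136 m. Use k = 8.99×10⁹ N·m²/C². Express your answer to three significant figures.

Electric potential is a scalar, so the contributions from each charge add algebraically: V = Σ kqᵢ/rᵢ.
Distances from the field point to each charge: r₁ = 0.0641 m, r₂ = 0.403 m, r₃ = 0.212 m.
V = k[(-7.87×10⁻⁹)/(0.0641) + (-9.02×10⁻⁹)/(0.403) + (9.10×10⁻⁹)/(0.212)] = -919 V.

-919 V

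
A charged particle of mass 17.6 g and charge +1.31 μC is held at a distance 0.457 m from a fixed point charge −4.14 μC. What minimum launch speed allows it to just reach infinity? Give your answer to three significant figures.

3.48 m/s

To just escape, total mechanical energy must reach zero at infinity: ½mv²_min + U = 0, so ½mv²_min = −U = |kQq|/r.
|U| = |kQq|/r = (8.99×10⁹ N·m²/C²)(4.14×10⁻⁶)(1.31×10⁻⁶)/(0.457) = 0.107 J.
v_min = √(2|U|/m) = √(2·0.107/0.0176) = 3.48 m/s.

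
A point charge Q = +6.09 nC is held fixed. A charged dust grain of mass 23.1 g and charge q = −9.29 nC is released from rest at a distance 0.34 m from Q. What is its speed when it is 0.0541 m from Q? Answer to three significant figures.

Only the electrostatic force acts, so mechanical energy is conserved: ½mv² = U₁ − U₂ = kQq(1/r₁ − 1/r₂).
U₁ − U₂ = (8.99×10⁹ N·m²/C²)(6.09×10⁻⁹ C)(-9.29×10⁻⁹ C)(1/0.340 − 1/0.0541) = 7.91×10⁻⁶ J.
v = √(2·7.91×10⁻⁶/0.0231) = 0.0262 m/s.

0.0262 m/s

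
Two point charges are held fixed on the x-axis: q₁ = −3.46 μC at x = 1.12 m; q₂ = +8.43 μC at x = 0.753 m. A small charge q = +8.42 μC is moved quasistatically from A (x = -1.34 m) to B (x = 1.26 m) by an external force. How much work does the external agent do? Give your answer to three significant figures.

For quasistatic motion the external work equals the change in potential energy: W_ext = qΔV = q(V_B − V_A).
At A: distances to the source charges are 2.46 m, 2.09 m; V_A = Σ kqᵢ/rᵢ = 2.36×10⁴ V.
At B: distances to the source charges are 0.140 m, 0.507 m; V_B = Σ kqᵢ/rᵢ = -7.27×10⁴ V.
ΔV = V_B − V_A = -9.63×10⁴ V.
W_ext = qΔV = (8.42×10⁻⁶ C)(-9.63×10⁴ V) = -0.811 J.

-0.811 J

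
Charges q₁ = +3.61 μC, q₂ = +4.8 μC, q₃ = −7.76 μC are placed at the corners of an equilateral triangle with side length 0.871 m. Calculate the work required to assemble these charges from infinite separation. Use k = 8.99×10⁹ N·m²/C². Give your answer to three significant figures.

The assembly work is the sum of pairwise potential energies, U = Σ_{i<j} kqᵢqⱼ/rᵢⱼ.
All three pair separations equal the side length, 0.871 m.
U = (0.179) + (-0.289) + (-0.384) = -0.495 J.

-0.495 J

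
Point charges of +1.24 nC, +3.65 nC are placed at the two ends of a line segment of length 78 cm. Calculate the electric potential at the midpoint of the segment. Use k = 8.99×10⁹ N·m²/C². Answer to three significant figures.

113 V

The total potential is the scalar sum of each charge's contribution, V = Σ kqᵢ/rᵢ.
Each charge is 0.390 m from the midpoint.
V = k[(1.24×10⁻⁹)/(0.390) + (3.65×10⁻⁹)/(0.390)] = 113 V.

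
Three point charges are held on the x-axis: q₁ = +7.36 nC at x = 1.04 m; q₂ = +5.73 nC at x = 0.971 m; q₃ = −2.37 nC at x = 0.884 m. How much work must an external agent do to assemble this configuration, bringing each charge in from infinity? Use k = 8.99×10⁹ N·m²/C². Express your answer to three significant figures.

3.09×10⁻⁶ J

The assembly work is the sum of pairwise potential energies, U = Σ_{i<j} kqᵢqⱼ/rᵢⱼ.
Pair separations: r₁₂ = 0.0690 m, r₁₃ = 0.156 m, r₂₃ = 0.0870 m.
U = (5.49×10⁻⁶) + (-1.01×10⁻⁶) + (-1.40×10⁻⁶) = 3.09×10⁻⁶ J.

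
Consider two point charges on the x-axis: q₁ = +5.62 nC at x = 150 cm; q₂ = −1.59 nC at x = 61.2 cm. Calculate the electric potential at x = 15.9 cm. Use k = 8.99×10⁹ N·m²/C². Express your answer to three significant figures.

The total potential is the scalar sum of each charge's contribution, V = Σ kqᵢ/rᵢ.
Distances from the field point to each charge: r₁ = 1.34 m, r₂ = 0.453 m.
V = k[(5.62×10⁻⁹)/(1.34) + (-1.59×10⁻⁹)/(0.453)] = 6.12 V.

6.12 V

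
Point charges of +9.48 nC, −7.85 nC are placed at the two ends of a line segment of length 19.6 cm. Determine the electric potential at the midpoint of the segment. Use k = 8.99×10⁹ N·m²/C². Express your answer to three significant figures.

150 V

Electric potential is a scalar, so the contributions from each charge add algebraically: V = Σ kqᵢ/rᵢ.
Each charge is 0.0980 m from the midpoint.
V = k[(9.48×10⁻⁹)/(0.0980) + (-7.85×10⁻⁹)/(0.0980)] = 150 V.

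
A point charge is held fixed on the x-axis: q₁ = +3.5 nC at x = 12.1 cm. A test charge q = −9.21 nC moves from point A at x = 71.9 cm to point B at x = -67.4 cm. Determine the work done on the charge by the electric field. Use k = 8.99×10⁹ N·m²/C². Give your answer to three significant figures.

The work done by the electric force is W_field = −ΔU = −q(V_B − V_A) = q(V_A − V_B).
At A: distance to the source charge is 0.598 m; V_A = kq₁/r = 52.6 V.
At B: distance to the source charge is 0.795 m; V_B = kq₁/r = 39.6 V.
ΔV = V_B − V_A = -13.0 V.
W_field = −qΔV = −(-9.21×10⁻⁹ C)(-13.0 V) = -1.20×10⁻⁷ J.

-1.20×10⁻⁷ J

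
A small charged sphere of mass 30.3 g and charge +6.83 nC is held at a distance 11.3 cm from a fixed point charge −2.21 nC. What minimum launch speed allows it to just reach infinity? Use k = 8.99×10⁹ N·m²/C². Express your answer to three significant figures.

8.90×10⁻³ m/s

To just escape, total mechanical energy must reach zero at infinity: ½mv²_min + U = 0, so ½mv²_min = −U = |kQq|/r.
|U| = |kQq|/r = (8.99×10⁹ N·m²/C²)(2.21×10⁻⁹)(6.83×10⁻⁹)/(0.113) = 1.20×10⁻⁶ J.
v_min = √(2|U|/m) = √(2·1.20×10⁻⁶/0.0303) = 8.90×10⁻³ m/s.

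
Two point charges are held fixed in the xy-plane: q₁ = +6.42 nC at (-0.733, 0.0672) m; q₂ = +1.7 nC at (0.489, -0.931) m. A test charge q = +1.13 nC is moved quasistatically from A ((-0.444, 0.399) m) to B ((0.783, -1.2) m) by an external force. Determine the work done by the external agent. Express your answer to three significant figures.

-8.25×10⁻⁸ J

For quasistatic motion the external work equals the change in potential energy: W_ext = qΔV = q(V_B − V_A).
At A: distances to the source charges are 0.440 m, 1.62 m; V_A = Σ kqᵢ/rᵢ = 141 V.
At B: distances to the source charges are 1.98 m, 0.398 m; V_B = Σ kqᵢ/rᵢ = 67.6 V.
ΔV = V_B − V_A = -73.0 V.
W_ext = qΔV = (1.13×10⁻⁹ C)(-73.0 V) = -8.25×10⁻⁸ J.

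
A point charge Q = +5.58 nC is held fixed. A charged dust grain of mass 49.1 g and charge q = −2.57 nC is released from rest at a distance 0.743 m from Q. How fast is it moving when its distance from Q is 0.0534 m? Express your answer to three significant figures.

Only the electrostatic force acts, so mechanical energy is conserved: ½mv² = U₁ − U₂ = kQq(1/r₁ − 1/r₂).
U₁ − U₂ = (8.99×10⁹ N·m²/C²)(5.58×10⁻⁹ C)(-2.57×10⁻⁹ C)(1/0.743 − 1/0.0534) = 2.24×10⁻⁶ J.
v = √(2·2.24×10⁻⁶/0.0491) = 9.55×10⁻³ m/s.

9.55×10⁻³ m/s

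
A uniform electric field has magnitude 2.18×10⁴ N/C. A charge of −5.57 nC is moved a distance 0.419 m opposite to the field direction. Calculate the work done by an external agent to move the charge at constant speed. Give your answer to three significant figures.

-5.09×10⁻⁵ J

The potential change for a displacement 0.419 m opposite to the field direction is ΔV = +Ed = 9130 V.
W_ext = qΔV = -5.09×10⁻⁵ J.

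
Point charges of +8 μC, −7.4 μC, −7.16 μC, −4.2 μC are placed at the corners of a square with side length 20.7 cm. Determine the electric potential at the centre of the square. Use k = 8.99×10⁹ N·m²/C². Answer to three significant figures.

-6.61×10⁵ V

Electric potential is a scalar, so the contributions from each charge add algebraically: V = Σ kqᵢ/rᵢ.
The distance from each corner to the centre is a√2/2 = 0.146 m.
V = k[(8.00×10⁻⁶)/(0.146) + (-7.40×10⁻⁶)/(0.146) + (-7.16×10⁻⁶)/(0.146) + (-4.20×10⁻⁶)/(0.146)] = -6.61×10⁵ V.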